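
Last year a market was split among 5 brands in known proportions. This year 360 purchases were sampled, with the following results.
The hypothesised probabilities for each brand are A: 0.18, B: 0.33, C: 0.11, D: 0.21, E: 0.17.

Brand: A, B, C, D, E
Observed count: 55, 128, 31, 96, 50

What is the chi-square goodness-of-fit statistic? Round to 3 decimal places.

11.617

Expected counts E_i = n·p_i: 360×0.18 = 64.8, 360×0.33 = 118.8, 360×0.11 = 39.6, 360×0.21 = 75.6, 360×0.17 = 61.2.
A: (55 − 64.8)²/64.8 = 96.04/64.8 = 1.4821
B: (128 − 118.8)²/118.8 = 84.64/118.8 = 0.7125
C: (31 − 39.6)²/39.6 = 73.96/39.6 = 1.8677
D: (96 − 75.6)²/75.6 = 416.16/75.6 = 5.5048
E: (50 − 61.2)²/61.2 = 125.44/61.2 = 2.0497
Sum = 11.617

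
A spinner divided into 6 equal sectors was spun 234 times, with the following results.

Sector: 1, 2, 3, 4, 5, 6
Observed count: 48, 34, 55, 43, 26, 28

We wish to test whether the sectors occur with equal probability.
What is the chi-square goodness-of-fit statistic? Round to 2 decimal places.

Expected count for each of the 6 categories: 234/6 = 39.
cat         O        E   (O−E)²/E
1          48       39      2.077
2          34       39      0.641
3          55       39      6.564
4          43       39      0.410
5          26       39      4.333
6          28       39      3.103
Sum = 17.13

17.13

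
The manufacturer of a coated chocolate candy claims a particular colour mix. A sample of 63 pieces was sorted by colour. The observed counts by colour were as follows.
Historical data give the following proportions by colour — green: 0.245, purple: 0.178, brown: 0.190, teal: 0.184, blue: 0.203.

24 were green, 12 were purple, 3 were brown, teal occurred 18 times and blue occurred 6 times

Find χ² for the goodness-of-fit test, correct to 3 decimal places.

18.676

Expected counts E_i = n·p_i: 63×0.245 = 15.435, 63×0.178 = 11.214, 63×0.190 = 11.97, 63×0.184 = 11.592, 63×0.203 = 12.789.
green: (24 − 15.435)²/15.435 = 73.359225/15.435 = 4.7528
purple: (12 − 11.214)²/11.214 = 0.617796/11.214 = 0.0551
brown: (3 − 11.97)²/11.97 = 80.4609/11.97 = 6.7219
teal: (18 − 11.592)²/11.592 = 41.062464/11.592 = 3.5423
blue: (6 − 12.789)²/12.789 = 46.090521/12.789 = 3.6039
Sum = 18.676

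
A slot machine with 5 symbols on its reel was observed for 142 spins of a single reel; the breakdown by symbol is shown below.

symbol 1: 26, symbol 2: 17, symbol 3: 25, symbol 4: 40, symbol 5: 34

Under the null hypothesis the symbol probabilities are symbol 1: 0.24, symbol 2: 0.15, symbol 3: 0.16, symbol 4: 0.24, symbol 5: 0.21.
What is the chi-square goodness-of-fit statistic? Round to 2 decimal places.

4.63

Expected counts E_i = n·p_i: 142×0.24 = 34.08, 142×0.15 = 21.3, 142×0.16 = 22.72, 142×0.24 = 34.08, 142×0.21 = 29.82.
cat           O        E   (O−E)²/E
symbol 1     26    34.08      1.916
symbol 2     17     21.3      0.868
symbol 3     25    22.72      0.229
symbol 4     40    34.08      1.028
symbol 5     34    29.82      0.586
Sum = 4.63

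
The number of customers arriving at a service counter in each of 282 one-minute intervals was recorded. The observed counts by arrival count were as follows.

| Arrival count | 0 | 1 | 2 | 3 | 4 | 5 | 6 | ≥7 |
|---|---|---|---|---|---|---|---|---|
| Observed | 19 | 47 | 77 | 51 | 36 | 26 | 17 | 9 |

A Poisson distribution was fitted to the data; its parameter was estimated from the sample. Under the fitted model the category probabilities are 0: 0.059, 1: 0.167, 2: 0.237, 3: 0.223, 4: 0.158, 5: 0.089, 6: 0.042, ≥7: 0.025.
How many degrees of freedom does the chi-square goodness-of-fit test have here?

6

There are k = 8 categories and 1 parameter estimated from the data, so df = 8 − 1 − 1 = 6.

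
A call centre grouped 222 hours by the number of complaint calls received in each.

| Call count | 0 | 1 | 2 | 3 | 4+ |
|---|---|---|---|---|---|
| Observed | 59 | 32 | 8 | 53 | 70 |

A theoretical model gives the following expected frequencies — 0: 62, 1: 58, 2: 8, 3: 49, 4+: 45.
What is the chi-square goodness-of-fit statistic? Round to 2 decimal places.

26.02

χ² = (59−62)²/62 + (32−58)²/58 + (8−8)²/8 + (53−49)²/49 + (70−45)²/45
   = 0.145 + 11.655 + 0.000 + 0.327 + 13.889
Sum = 26.02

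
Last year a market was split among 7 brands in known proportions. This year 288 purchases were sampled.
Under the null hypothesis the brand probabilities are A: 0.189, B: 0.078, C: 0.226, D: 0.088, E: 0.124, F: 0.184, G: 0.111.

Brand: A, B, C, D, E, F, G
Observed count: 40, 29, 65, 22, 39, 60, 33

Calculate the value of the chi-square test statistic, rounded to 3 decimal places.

Expected counts E_i = n·p_i: 288×0.189 = 54.432, 288×0.078 = 22.464, 288×0.226 = 65.088, 288×0.088 = 25.344, 288×0.124 = 35.712, 288×0.184 = 52.992, 288×0.111 = 31.968.
χ² = (40−54.432)²/54.432 + (29−22.464)²/22.464 + (65−65.088)²/65.088 + (22−25.344)²/25.344 + (39−35.712)²/35.712 + (60−52.992)²/52.992 + (33−31.968)²/31.968
   = 3.8265 + 1.9017 + 0.0001 + 0.4412 + 0.3027 + 0.9268 + 0.0333
Sum = 7.432

7.432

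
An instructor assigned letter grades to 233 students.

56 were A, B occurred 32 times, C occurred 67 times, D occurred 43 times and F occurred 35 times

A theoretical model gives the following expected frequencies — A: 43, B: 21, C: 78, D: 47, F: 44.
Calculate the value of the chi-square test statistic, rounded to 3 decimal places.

13.425

χ² = (56−43)²/43 + (32−21)²/21 + (67−78)²/78 + (43−47)²/47 + (35−44)²/44
   = 3.9302 + 5.7619 + 1.5513 + 0.3404 + 1.8409
Sum = 13.425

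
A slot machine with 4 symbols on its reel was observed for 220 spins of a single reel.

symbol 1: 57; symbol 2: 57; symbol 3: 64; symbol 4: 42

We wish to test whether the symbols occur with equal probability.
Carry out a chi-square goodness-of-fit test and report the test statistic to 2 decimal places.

Expected count for each of the 4 categories: 220/4 = 55.
χ² = (57−55)²/55 + (57−55)²/55 + (64−55)²/55 + (42−55)²/55
   = 0.073 + 0.073 + 1.473 + 3.073
Sum = 4.69

4.69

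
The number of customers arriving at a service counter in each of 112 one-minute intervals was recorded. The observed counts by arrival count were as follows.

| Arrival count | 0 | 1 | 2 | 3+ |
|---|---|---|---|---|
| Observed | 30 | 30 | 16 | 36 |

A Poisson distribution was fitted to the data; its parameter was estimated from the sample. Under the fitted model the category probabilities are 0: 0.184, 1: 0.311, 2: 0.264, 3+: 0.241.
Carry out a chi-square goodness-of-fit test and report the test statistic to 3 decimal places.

Expected counts E_i = n·p_i: 112×0.184 = 20.608, 112×0.311 = 34.832, 112×0.264 = 29.568, 112×0.241 = 26.992.
χ² = (30−20.608)²/20.608 + (30−34.832)²/34.832 + (16−29.568)²/29.568 + (36−26.992)²/26.992
   = 4.2804 + 0.6703 + 6.2260 + 3.0062
Sum = 14.183

14.183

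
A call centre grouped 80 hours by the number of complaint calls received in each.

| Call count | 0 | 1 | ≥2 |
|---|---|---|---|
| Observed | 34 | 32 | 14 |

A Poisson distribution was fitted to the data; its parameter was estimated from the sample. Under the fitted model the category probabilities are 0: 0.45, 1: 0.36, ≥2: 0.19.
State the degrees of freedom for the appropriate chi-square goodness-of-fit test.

There are k = 3 categories and 1 parameter estimated from the data, so df = 3 − 1 − 1 = 1.

1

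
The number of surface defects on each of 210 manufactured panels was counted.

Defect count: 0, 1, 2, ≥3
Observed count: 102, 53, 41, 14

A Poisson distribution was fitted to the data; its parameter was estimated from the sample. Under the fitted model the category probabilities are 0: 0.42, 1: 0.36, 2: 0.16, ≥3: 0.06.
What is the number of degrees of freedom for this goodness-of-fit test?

2

There are k = 4 categories and 1 parameter estimated from the data, so df = 4 − 1 − 1 = 2.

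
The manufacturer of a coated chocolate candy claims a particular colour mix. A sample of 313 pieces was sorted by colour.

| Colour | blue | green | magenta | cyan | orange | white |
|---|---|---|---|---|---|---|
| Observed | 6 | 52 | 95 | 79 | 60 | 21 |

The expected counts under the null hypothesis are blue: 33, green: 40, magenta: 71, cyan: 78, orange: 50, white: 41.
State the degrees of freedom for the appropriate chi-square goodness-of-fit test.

There are k = 6 categories and no parameters were estimated from the data, so df = 6 − 1 = 5.

5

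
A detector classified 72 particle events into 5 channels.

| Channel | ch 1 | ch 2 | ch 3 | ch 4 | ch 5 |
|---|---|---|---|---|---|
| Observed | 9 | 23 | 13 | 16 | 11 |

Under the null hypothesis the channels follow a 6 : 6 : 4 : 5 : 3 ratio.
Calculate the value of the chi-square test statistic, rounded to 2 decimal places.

Ratio total = 24. Expected counts: 72×6/24 = 18, 72×6/24 = 18, 72×4/24 = 12, 72×5/24 = 15, 72×3/24 = 9.
ch 1: (9 − 18)²/18 = 81/18 = 4.500
ch 2: (23 − 18)²/18 = 25/18 = 1.389
ch 3: (13 − 12)²/12 = 1/12 = 0.083
ch 4: (16 − 15)²/15 = 1/15 = 0.067
ch 5: (11 − 9)²/9 = 4/9 = 0.444
Sum = 6.48

6.48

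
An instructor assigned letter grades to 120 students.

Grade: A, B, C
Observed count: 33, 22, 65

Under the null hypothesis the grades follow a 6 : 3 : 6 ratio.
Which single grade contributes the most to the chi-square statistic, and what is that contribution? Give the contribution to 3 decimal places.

C, 6.021

Ratio total = 15. Expected counts: 120×6/15 = 48, 120×3/15 = 24, 120×6/15 = 48.
χ² = (33−48)²/48 + (22−24)²/24 + (65−48)²/48
   = 4.6875 + 0.1667 + 6.0208
The largest term is for C: 6.021.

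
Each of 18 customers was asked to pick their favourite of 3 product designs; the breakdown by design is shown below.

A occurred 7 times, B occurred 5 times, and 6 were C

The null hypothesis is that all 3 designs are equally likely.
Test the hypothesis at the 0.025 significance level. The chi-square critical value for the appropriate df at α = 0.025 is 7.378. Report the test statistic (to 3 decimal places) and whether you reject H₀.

0.333; do not reject

Expected count for each of the 3 categories: 18/3 = 6.
cat         O        E   (O−E)²/E
A           7        6     0.1667
B           5        6     0.1667
C           6        6     0.0000
Sum = 0.333
df = 2. Since 0.333 < 7.378, we do not reject H₀.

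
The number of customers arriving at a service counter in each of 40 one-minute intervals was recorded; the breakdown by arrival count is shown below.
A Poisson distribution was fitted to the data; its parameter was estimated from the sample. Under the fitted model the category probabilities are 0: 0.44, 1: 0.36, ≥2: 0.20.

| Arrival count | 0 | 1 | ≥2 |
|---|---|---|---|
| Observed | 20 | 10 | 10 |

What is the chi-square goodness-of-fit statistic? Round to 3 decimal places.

Expected counts E_i = n·p_i: 40×0.44 = 17.6, 40×0.36 = 14.4, 40×0.20 = 8.
cat         O        E   (O−E)²/E
0          20     17.6     0.3273
1          10     14.4     1.3444
≥2         10        8     0.5000
Sum = 2.172

2.172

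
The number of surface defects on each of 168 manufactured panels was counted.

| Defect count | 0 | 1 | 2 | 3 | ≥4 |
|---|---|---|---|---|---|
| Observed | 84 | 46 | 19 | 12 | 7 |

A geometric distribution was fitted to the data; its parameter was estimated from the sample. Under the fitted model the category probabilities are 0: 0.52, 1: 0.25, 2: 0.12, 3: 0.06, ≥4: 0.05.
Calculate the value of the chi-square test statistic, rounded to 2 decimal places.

Expected counts E_i = n·p_i: 168×0.52 = 87.36, 168×0.25 = 42, 168×0.12 = 20.16, 168×0.06 = 10.08, 168×0.05 = 8.4.
0: (84 − 87.36)²/87.36 = 11.2896/87.36 = 0.129
1: (46 − 42)²/42 = 16/42 = 0.381
2: (19 − 20.16)²/20.16 = 1.3456/20.16 = 0.067
3: (12 − 10.08)²/10.08 = 3.6864/10.08 = 0.366
≥4: (7 − 8.4)²/8.4 = 1.96/8.4 = 0.233
Sum = 1.18

1.18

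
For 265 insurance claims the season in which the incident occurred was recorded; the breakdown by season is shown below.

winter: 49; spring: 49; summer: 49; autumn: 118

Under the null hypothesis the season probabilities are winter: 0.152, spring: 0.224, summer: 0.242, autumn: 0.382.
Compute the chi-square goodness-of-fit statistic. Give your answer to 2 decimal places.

Expected counts E_i = n·p_i: 265×0.152 = 40.28, 265×0.224 = 59.36, 265×0.242 = 64.13, 265×0.382 = 101.23.
cat         O        E   (O−E)²/E
winter     49    40.28      1.888
spring     49    59.36      1.808
summer     49    64.13      3.570
autumn    118   101.23      2.778
Sum = 10.04

10.04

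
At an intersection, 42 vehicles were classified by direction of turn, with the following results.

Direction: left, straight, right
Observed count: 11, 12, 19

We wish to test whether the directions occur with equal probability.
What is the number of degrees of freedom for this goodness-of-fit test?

2

There are k = 3 categories and no parameters were estimated from the data, so df = 3 − 1 = 2.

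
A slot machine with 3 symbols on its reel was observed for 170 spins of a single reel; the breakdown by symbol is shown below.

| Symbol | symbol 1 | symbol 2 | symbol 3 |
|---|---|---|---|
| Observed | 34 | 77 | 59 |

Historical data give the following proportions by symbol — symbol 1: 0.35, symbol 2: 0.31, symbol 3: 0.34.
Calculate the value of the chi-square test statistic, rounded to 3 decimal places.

Expected counts E_i = n·p_i: 170×0.35 = 59.5, 170×0.31 = 52.7, 170×0.34 = 57.8.
symbol 1: (34 − 59.5)²/59.5 = 650.25/59.5 = 10.9286
symbol 2: (77 − 52.7)²/52.7 = 590.49/52.7 = 11.2047
symbol 3: (59 − 57.8)²/57.8 = 1.44/57.8 = 0.0249
Sum = 22.158

22.158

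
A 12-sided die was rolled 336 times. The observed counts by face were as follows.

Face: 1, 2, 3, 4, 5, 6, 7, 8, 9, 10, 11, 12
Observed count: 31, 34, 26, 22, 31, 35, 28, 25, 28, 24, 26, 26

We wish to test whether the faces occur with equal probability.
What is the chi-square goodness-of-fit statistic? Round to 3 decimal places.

Under H₀ each category has probability 1/12, so each expected count is 336/12 = 28.
1: (31 − 28)²/28 = 9/28 = 0.3214
2: (34 − 28)²/28 = 36/28 = 1.2857
3: (26 − 28)²/28 = 4/28 = 0.1429
4: (22 − 28)²/28 = 36/28 = 1.2857
5: (31 − 28)²/28 = 9/28 = 0.3214
6: (35 − 28)²/28 = 49/28 = 1.7500
7: (28 − 28)²/28 = 0/28 = 0.0000
8: (25 − 28)²/28 = 9/28 = 0.3214
9: (28 − 28)²/28 = 0/28 = 0.0000
10: (24 − 28)²/28 = 16/28 = 0.5714
11: (26 − 28)²/28 = 4/28 = 0.1429
12: (26 − 28)²/28 = 4/28 = 0.1429
Sum = 6.286

6.286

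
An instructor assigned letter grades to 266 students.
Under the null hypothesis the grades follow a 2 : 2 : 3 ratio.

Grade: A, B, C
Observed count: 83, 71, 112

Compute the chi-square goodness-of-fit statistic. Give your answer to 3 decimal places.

Ratio total = 7. Expected counts: 266×2/7 = 76, 266×2/7 = 76, 266×3/7 = 114.
χ² = (83−76)²/76 + (71−76)²/76 + (112−114)²/114
   = 0.6447 + 0.3289 + 0.0351
Sum = 1.009

1.009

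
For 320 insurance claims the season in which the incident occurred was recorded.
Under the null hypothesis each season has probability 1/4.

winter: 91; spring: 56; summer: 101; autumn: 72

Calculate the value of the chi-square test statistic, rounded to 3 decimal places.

15.025

Under H₀ each category has probability 1/4, so each expected count is 320/4 = 80.
χ² = (91−80)²/80 + (56−80)²/80 + (101−80)²/80 + (72−80)²/80
   = 1.5125 + 7.2000 + 5.5125 + 0.8000
Sum = 15.025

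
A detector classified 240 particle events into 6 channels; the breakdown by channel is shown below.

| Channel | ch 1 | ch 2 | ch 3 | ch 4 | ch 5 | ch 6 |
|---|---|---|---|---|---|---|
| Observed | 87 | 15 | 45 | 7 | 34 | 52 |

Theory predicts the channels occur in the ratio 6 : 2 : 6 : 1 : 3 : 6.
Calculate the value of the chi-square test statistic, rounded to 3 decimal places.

Ratio total = 24. Expected counts: 240×6/24 = 60, 240×2/24 = 20, 240×6/24 = 60, 240×1/24 = 10, 240×3/24 = 30, 240×6/24 = 60.
χ² = (87−60)²/60 + (15−20)²/20 + (45−60)²/60 + (7−10)²/10 + (34−30)²/30 + (52−60)²/60
   = 12.1500 + 1.2500 + 3.7500 + 0.9000 + 0.5333 + 1.0667
Sum = 19.650

19.650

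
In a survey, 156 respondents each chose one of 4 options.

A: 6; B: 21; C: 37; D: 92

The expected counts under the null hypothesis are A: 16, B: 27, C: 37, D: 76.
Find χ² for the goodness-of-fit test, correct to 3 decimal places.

cat         O        E   (O−E)²/E
A           6       16     6.2500
B          21       27     1.3333
C          37       37     0.0000
D          92       76     3.3684
Sum = 10.952

10.952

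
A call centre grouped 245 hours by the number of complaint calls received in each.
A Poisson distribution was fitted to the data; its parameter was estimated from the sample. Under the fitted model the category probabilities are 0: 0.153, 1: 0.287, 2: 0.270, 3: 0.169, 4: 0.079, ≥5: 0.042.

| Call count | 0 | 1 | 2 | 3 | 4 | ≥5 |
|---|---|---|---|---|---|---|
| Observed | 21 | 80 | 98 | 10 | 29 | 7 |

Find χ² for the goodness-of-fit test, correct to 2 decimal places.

53.60

Expected counts E_i = n·p_i: 245×0.153 = 37.485, 245×0.287 = 70.315, 245×0.270 = 66.15, 245×0.169 = 41.405, 245×0.079 = 19.355, 245×0.042 = 10.29.
χ² = (21−37.485)²/37.485 + (80−70.315)²/70.315 + (98−66.15)²/66.15 + (10−41.405)²/41.405 + (29−19.355)²/19.355 + (7−10.29)²/10.29
   = 7.250 + 1.334 + 15.335 + 23.820 + 4.806 + 1.052
Sum = 53.60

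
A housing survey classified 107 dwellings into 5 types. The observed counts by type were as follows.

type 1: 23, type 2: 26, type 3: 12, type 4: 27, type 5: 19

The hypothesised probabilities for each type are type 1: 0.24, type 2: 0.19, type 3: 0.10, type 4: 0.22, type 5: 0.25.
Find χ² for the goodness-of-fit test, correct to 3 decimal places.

Expected counts E_i = n·p_i: 107×0.24 = 25.68, 107×0.19 = 20.33, 107×0.10 = 10.7, 107×0.22 = 23.54, 107×0.25 = 26.75.
cat         O        E   (O−E)²/E
type 1     23    25.68     0.2797
type 2     26    20.33     1.5814
type 3     12     10.7     0.1579
type 4     27    23.54     0.5086
type 5     19    26.75     2.2453
Sum = 4.773

4.773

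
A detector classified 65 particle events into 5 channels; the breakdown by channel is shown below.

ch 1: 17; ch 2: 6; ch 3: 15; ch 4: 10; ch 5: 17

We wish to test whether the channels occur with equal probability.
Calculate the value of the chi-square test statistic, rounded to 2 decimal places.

7.23

Expected count for each of the 5 categories: 65/5 = 13.
ch 1: (17 − 13)²/13 = 16/13 = 1.231
ch 2: (6 − 13)²/13 = 49/13 = 3.769
ch 3: (15 − 13)²/13 = 4/13 = 0.308
ch 4: (10 − 13)²/13 = 9/13 = 0.692
ch 5: (17 − 13)²/13 = 16/13 = 1.231
Sum = 7.23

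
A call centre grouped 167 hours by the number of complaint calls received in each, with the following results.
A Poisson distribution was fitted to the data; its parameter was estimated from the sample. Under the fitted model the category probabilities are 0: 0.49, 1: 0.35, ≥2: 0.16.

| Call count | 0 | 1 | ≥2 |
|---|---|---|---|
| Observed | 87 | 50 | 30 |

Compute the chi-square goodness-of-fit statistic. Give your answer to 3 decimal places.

Expected counts E_i = n·p_i: 167×0.49 = 81.83, 167×0.35 = 58.45, 167×0.16 = 26.72.
cat         O        E   (O−E)²/E
0          87    81.83     0.3266
1          50    58.45     1.2216
≥2         30    26.72     0.4026
Sum = 1.951

1.951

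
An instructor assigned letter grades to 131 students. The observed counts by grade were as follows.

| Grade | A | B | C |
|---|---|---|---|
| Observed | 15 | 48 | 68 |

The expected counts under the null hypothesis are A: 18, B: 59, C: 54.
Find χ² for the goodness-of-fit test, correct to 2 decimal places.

6.18

χ² = (15−18)²/18 + (48−59)²/59 + (68−54)²/54
   = 0.500 + 2.051 + 3.630
Sum = 6.18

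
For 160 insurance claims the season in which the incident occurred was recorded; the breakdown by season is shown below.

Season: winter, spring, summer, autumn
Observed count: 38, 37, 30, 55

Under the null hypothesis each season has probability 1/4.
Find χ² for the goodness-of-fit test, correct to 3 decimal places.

8.450

Under H₀ each category has probability 1/4, so each expected count is 160/4 = 40.
cat         O        E   (O−E)²/E
winter     38       40     0.1000
spring     37       40     0.2250
summer     30       40     2.5000
autumn     55       40     5.6250
Sum = 8.450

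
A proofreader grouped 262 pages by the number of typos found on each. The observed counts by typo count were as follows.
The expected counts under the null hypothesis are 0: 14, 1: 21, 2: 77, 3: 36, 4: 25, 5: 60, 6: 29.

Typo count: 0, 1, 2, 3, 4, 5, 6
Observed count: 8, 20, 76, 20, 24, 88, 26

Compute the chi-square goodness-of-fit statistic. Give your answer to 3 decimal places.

cat         O        E   (O−E)²/E
0           8       14     2.5714
1          20       21     0.0476
2          76       77     0.0130
3          20       36     7.1111
4          24       25     0.0400
5          88       60    13.0667
6          26       29     0.3103
Sum = 23.160

23.160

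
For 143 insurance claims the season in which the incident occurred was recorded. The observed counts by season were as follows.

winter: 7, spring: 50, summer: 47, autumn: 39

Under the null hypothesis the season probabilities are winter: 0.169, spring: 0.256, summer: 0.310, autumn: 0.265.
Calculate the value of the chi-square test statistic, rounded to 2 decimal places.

Expected counts E_i = n·p_i: 143×0.169 = 24.167, 143×0.256 = 36.608, 143×0.310 = 44.33, 143×0.265 = 37.895.
cat         O        E   (O−E)²/E
winter      7   24.167     12.195
spring     50   36.608      4.899
summer     47    44.33      0.161
autumn     39   37.895      0.032
Sum = 17.29

17.29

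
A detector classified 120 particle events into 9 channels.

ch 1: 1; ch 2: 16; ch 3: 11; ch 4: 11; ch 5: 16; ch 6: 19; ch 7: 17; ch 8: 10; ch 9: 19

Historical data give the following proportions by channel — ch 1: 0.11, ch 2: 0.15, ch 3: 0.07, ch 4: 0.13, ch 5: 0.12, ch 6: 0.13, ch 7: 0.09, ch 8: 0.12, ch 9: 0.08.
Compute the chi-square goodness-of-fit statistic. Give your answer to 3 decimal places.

28.686

Expected counts E_i = n·p_i: 120×0.11 = 13.2, 120×0.15 = 18, 120×0.07 = 8.4, 120×0.13 = 15.6, 120×0.12 = 14.4, 120×0.13 = 15.6, 120×0.09 = 10.8, 120×0.12 = 14.4, 120×0.08 = 9.6.
χ² = (1−13.2)²/13.2 + (16−18)²/18 + (11−8.4)²/8.4 + (11−15.6)²/15.6 + (16−14.4)²/14.4 + (19−15.6)²/15.6 + (17−10.8)²/10.8 + (10−14.4)²/14.4 + (19−9.6)²/9.6
   = 11.2758 + 0.2222 + 0.8048 + 1.3564 + 0.1778 + 0.7410 + 3.5593 + 1.3444 + 9.2042
Sum = 28.686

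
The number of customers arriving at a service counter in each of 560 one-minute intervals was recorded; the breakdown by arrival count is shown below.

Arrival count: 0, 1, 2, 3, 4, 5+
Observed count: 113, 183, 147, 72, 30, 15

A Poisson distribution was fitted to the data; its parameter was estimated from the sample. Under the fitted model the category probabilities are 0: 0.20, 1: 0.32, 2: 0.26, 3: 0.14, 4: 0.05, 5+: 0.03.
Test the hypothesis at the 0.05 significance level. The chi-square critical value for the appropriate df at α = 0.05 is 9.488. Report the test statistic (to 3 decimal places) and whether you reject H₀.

0.961; do not reject

Expected counts E_i = n·p_i: 560×0.20 = 112, 560×0.32 = 179.2, 560×0.26 = 145.6, 560×0.14 = 78.4, 560×0.05 = 28, 560×0.03 = 16.8.
cat         O        E   (O−E)²/E
0         113      112     0.0089
1         183    179.2     0.0806
2         147    145.6     0.0135
3          72     78.4     0.5224
4          30       28     0.1429
5+         15     16.8     0.1929
Sum = 0.961
df = 4. Since 0.961 < 9.488, we do not reject H₀.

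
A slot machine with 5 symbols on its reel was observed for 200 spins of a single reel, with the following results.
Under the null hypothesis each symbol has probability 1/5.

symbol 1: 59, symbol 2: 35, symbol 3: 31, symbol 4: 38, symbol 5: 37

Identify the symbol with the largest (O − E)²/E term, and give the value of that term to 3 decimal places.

Expected count for each of the 5 categories: 200/5 = 40.
symbol 1: (59 − 40)²/40 = 361/40 = 9.0250
symbol 2: (35 − 40)²/40 = 25/40 = 0.6250
symbol 3: (31 − 40)²/40 = 81/40 = 2.0250
symbol 4: (38 − 40)²/40 = 4/40 = 0.1000
symbol 5: (37 − 40)²/40 = 9/40 = 0.2250
The largest term is for symbol 1: 9.025.

symbol 1, 9.025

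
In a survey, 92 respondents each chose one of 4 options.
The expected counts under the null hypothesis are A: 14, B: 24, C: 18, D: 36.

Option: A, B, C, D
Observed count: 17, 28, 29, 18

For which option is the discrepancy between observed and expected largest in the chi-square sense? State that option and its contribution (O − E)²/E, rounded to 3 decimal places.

A: (17 − 14)²/14 = 9/14 = 0.6429
B: (28 − 24)²/24 = 16/24 = 0.6667
C: (29 − 18)²/18 = 121/18 = 6.7222
D: (18 − 36)²/36 = 324/36 = 9.0000
The largest term is for D: 9.000.

D, 9.000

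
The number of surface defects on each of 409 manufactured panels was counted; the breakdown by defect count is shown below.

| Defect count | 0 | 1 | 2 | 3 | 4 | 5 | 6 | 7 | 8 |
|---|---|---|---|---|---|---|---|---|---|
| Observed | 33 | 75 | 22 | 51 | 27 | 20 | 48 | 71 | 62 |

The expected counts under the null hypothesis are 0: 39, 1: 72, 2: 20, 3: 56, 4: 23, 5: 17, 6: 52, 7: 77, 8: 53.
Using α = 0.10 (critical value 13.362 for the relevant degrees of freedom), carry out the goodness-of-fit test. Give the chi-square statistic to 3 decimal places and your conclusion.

χ² = (33−39)²/39 + (75−72)²/72 + (22−20)²/20 + (51−56)²/56 + (27−23)²/23 + (20−17)²/17 + (48−52)²/52 + (71−77)²/77 + (62−53)²/53
   = 0.9231 + 0.1250 + 0.2000 + 0.4464 + 0.6957 + 0.5294 + 0.3077 + 0.4675 + 1.5283
Sum = 5.223
df = 8. Since 5.223 < 13.362, we do not reject H₀.

5.223; do not reject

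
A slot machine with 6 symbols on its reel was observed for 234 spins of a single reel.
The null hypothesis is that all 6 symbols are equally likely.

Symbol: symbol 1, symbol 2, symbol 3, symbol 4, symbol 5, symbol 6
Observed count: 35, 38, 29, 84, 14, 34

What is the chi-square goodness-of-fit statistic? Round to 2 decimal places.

71.59

Under H₀ each category has probability 1/6, so each expected count is 234/6 = 39.
symbol 1: (35 − 39)²/39 = 16/39 = 0.410
symbol 2: (38 − 39)²/39 = 1/39 = 0.026
symbol 3: (29 − 39)²/39 = 100/39 = 2.564
symbol 4: (84 − 39)²/39 = 2025/39 = 51.923
symbol 5: (14 − 39)²/39 = 625/39 = 16.026
symbol 6: (34 − 39)²/39 = 25/39 = 0.641
Sum = 71.59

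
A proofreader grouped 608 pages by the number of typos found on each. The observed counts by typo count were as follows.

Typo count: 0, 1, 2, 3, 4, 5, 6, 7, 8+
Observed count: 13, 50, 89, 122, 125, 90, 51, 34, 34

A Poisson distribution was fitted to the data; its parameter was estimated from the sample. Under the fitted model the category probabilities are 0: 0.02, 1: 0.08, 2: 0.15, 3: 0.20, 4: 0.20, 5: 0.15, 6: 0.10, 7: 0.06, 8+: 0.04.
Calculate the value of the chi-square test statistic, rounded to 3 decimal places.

Expected counts E_i = n·p_i: 608×0.02 = 12.16, 608×0.08 = 48.64, 608×0.15 = 91.2, 608×0.20 = 121.6, 608×0.20 = 121.6, 608×0.15 = 91.2, 608×0.10 = 60.8, 608×0.06 = 36.48, 608×0.04 = 24.32.
0: (13 − 12.16)²/12.16 = 0.7056/12.16 = 0.0580
1: (50 − 48.64)²/48.64 = 1.8496/48.64 = 0.0380
2: (89 − 91.2)²/91.2 = 4.84/91.2 = 0.0531
3: (122 − 121.6)²/121.6 = 0.16/121.6 = 0.0013
4: (125 − 121.6)²/121.6 = 11.56/121.6 = 0.0951
5: (90 − 91.2)²/91.2 = 1.44/91.2 = 0.0158
6: (51 − 60.8)²/60.8 = 96.04/60.8 = 1.5796
7: (34 − 36.48)²/36.48 = 6.1504/36.48 = 0.1686
8+: (34 − 24.32)²/24.32 = 93.7024/24.32 = 3.8529
Sum = 5.862

5.862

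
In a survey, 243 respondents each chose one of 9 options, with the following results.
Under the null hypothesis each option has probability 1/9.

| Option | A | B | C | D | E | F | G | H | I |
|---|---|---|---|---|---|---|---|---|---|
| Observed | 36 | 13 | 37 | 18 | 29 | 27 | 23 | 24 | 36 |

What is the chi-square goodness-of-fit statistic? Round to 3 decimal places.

21.037

Expected count for each of the 9 categories: 243/9 = 27.
cat         O        E   (O−E)²/E
A          36       27     3.0000
B          13       27     7.2593
C          37       27     3.7037
D          18       27     3.0000
E          29       27     0.1481
F          27       27     0.0000
G          23       27     0.5926
H          24       27     0.3333
I          36       27     3.0000
Sum = 21.037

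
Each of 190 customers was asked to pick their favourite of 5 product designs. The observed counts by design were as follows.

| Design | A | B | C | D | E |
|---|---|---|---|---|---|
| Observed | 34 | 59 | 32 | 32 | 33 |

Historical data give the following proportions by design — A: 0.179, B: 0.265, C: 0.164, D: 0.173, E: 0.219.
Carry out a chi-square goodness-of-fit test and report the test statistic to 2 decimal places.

3.31

Expected counts E_i = n·p_i: 190×0.179 = 34.01, 190×0.265 = 50.35, 190×0.164 = 31.16, 190×0.173 = 32.87, 190×0.219 = 41.61.
A: (34 − 34.01)²/34.01 = 0.0001/34.01 = 0.000
B: (59 − 50.35)²/50.35 = 74.8225/50.35 = 1.486
C: (32 − 31.16)²/31.16 = 0.7056/31.16 = 0.023
D: (32 − 32.87)²/32.87 = 0.7569/32.87 = 0.023
E: (33 − 41.61)²/41.61 = 74.1321/41.61 = 1.782
Sum = 3.31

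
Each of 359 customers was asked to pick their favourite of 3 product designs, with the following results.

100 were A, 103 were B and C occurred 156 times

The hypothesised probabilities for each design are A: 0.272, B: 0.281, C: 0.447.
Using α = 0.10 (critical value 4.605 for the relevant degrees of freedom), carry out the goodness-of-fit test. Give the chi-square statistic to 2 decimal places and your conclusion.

Expected counts E_i = n·p_i: 359×0.272 = 97.648, 359×0.281 = 100.879, 359×0.447 = 160.473.
χ² = (100−97.648)²/97.648 + (103−100.879)²/100.879 + (156−160.473)²/160.473
   = 0.057 + 0.045 + 0.125
Sum = 0.23
df = 2. Since 0.23 < 4.605, we do not reject H₀.

0.23; do not reject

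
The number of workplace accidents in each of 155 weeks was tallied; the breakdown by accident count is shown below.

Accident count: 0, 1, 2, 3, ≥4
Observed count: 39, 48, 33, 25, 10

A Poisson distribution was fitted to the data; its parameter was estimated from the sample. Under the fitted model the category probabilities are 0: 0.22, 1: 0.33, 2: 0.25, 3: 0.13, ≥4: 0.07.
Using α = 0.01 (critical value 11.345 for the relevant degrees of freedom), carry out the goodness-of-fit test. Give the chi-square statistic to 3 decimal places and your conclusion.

2.985; do not reject

Expected counts E_i = n·p_i: 155×0.22 = 34.1, 155×0.33 = 51.15, 155×0.25 = 38.75, 155×0.13 = 20.15, 155×0.07 = 10.85.
cat         O        E   (O−E)²/E
0          39     34.1     0.7041
1          48    51.15     0.1940
2          33    38.75     0.8532
3          25    20.15     1.1674
≥4         10    10.85     0.0666
Sum = 2.985
df = 3. Since 2.985 < 11.345, we do not reject H₀.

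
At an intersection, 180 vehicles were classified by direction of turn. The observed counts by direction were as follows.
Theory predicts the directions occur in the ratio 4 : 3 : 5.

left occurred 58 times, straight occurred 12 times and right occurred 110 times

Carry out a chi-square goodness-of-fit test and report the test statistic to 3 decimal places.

40.600

Ratio total = 12. Expected counts: 180×4/12 = 60, 180×3/12 = 45, 180×5/12 = 75.
χ² = (58−60)²/60 + (12−45)²/45 + (110−75)²/75
   = 0.0667 + 24.2000 + 16.3333
Sum = 40.600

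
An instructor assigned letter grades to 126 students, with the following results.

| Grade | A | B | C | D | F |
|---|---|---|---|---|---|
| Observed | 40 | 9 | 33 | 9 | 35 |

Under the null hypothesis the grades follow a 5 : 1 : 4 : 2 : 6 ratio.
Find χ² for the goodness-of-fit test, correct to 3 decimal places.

5.131

Ratio total = 18. Expected counts: 126×5/18 = 35, 126×1/18 = 7, 126×4/18 = 28, 126×2/18 = 14, 126×6/18 = 42.
χ² = (40−35)²/35 + (9−7)²/7 + (33−28)²/28 + (9−14)²/14 + (35−42)²/42
   = 0.7143 + 0.5714 + 0.8929 + 1.7857 + 1.1667
Sum = 5.131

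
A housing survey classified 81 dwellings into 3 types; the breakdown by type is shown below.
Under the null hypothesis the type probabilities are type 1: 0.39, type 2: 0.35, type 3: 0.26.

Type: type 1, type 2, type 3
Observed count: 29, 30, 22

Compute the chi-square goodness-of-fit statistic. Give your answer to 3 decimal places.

Expected counts E_i = n·p_i: 81×0.39 = 31.59, 81×0.35 = 28.35, 81×0.26 = 21.06.
cat         O        E   (O−E)²/E
type 1     29    31.59     0.2123
type 2     30    28.35     0.0960
type 3     22    21.06     0.0420
Sum = 0.350

0.350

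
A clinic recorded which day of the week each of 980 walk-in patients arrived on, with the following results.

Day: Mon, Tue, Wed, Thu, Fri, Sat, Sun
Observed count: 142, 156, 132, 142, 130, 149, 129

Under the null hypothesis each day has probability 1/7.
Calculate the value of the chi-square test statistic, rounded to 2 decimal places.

Expected count for each of the 7 categories: 980/7 = 140.
χ² = (142−140)²/140 + (156−140)²/140 + (132−140)²/140 + (142−140)²/140 + (130−140)²/140 + (149−140)²/140 + (129−140)²/140
   = 0.029 + 1.829 + 0.457 + 0.029 + 0.714 + 0.579 + 0.864
Sum = 4.50

4.50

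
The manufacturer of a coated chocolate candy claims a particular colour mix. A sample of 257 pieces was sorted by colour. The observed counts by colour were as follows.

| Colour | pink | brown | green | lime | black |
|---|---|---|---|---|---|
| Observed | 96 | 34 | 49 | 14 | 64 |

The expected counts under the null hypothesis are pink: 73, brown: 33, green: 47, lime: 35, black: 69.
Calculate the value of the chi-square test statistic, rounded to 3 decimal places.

χ² = (96−73)²/73 + (34−33)²/33 + (49−47)²/47 + (14−35)²/35 + (64−69)²/69
   = 7.2466 + 0.0303 + 0.0851 + 12.6000 + 0.3623
Sum = 20.324

20.324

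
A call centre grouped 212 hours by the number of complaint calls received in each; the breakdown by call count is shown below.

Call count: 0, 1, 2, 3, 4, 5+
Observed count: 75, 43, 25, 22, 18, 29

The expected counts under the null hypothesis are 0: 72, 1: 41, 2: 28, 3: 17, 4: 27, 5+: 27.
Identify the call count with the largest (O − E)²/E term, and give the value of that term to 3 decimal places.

4, 3.000

χ² = (75−72)²/72 + (43−41)²/41 + (25−28)²/28 + (22−17)²/17 + (18−27)²/27 + (29−27)²/27
   = 0.1250 + 0.0976 + 0.3214 + 1.4706 + 3.0000 + 0.1481
The largest term is for 4: 3.000.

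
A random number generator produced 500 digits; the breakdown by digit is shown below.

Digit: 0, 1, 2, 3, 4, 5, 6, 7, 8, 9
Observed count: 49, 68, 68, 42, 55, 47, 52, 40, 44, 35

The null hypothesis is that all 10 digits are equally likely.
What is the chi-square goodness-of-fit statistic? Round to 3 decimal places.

Expected count for each of the 10 categories: 500/10 = 50.
0: (49 − 50)²/50 = 1/50 = 0.0200
1: (68 − 50)²/50 = 324/50 = 6.4800
2: (68 − 50)²/50 = 324/50 = 6.4800
3: (42 − 50)²/50 = 64/50 = 1.2800
4: (55 − 50)²/50 = 25/50 = 0.5000
5: (47 − 50)²/50 = 9/50 = 0.1800
6: (52 − 50)²/50 = 4/50 = 0.0800
7: (40 − 50)²/50 = 100/50 = 2.0000
8: (44 − 50)²/50 = 36/50 = 0.7200
9: (35 − 50)²/50 = 225/50 = 4.5000
Sum = 22.240

22.240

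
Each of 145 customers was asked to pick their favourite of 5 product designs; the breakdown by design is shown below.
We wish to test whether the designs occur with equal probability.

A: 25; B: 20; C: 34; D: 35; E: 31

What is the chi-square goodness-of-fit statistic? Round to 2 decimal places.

5.59

Under H₀ each category has probability 1/5, so each expected count is 145/5 = 29.
cat         O        E   (O−E)²/E
A          25       29      0.552
B          20       29      2.793
C          34       29      0.862
D          35       29      1.241
E          31       29      0.138
Sum = 5.59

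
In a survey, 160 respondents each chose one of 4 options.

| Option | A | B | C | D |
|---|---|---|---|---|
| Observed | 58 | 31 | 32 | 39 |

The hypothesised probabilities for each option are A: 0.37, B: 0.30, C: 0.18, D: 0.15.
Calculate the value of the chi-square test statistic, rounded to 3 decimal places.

15.776

Expected counts E_i = n·p_i: 160×0.37 = 59.2, 160×0.30 = 48, 160×0.18 = 28.8, 160×0.15 = 24.
χ² = (58−59.2)²/59.2 + (31−48)²/48 + (32−28.8)²/28.8 + (39−24)²/24
   = 0.0243 + 6.0208 + 0.3556 + 9.3750
Sum = 15.776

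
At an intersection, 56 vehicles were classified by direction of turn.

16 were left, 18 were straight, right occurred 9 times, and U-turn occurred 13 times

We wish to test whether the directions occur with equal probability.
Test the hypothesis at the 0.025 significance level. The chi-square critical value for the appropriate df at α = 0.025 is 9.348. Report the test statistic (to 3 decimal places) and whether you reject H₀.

3.286; do not reject

Expected count for each of the 4 categories: 56/4 = 14.
cat           O        E   (O−E)²/E
left         16       14     0.2857
straight     18       14     1.1429
right         9       14     1.7857
U-turn       13       14     0.0714
Sum = 3.286
df = 3. Since 3.286 < 9.348, we do not reject H₀.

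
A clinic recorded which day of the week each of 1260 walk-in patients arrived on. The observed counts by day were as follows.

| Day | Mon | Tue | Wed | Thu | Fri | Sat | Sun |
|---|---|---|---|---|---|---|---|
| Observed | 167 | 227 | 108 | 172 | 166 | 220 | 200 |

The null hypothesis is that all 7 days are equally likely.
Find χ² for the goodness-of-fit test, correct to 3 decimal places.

Expected count for each of the 7 categories: 1260/7 = 180.
cat         O        E   (O−E)²/E
Mon       167      180     0.9389
Tue       227      180    12.2722
Wed       108      180    28.8000
Thu       172      180     0.3556
Fri       166      180     1.0889
Sat       220      180     8.8889
Sun       200      180     2.2222
Sum = 54.567

54.567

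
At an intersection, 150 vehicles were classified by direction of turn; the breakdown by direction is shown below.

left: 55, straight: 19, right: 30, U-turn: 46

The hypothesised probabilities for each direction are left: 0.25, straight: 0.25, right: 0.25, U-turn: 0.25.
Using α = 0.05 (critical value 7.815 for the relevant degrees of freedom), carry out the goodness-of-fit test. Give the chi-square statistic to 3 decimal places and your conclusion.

20.720; reject

Expected counts E_i = n·p_i: 150×0.25 = 37.5, 150×0.25 = 37.5, 150×0.25 = 37.5, 150×0.25 = 37.5.
χ² = (55−37.5)²/37.5 + (19−37.5)²/37.5 + (30−37.5)²/37.5 + (46−37.5)²/37.5
   = 8.1667 + 9.1267 + 1.5000 + 1.9267
Sum = 20.720
df = 3. Since 20.720 > 7.815, we reject H₀.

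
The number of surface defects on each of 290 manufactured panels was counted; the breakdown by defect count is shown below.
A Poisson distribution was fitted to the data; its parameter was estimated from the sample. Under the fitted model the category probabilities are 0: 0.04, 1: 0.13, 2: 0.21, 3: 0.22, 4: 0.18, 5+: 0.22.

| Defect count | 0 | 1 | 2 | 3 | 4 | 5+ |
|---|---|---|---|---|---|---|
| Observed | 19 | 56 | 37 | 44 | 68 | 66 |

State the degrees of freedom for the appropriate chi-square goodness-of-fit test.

There are k = 6 categories and 1 parameter estimated from the data, so df = 6 − 1 − 1 = 4.

4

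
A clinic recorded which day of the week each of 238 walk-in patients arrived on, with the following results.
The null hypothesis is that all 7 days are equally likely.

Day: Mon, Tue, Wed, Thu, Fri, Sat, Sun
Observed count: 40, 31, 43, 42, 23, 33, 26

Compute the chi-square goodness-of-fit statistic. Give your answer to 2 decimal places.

11.06

Expected count for each of the 7 categories: 238/7 = 34.
Mon: (40 − 34)²/34 = 36/34 = 1.059
Tue: (31 − 34)²/34 = 9/34 = 0.265
Wed: (43 − 34)²/34 = 81/34 = 2.382
Thu: (42 − 34)²/34 = 64/34 = 1.882
Fri: (23 − 34)²/34 = 121/34 = 3.559
Sat: (33 − 34)²/34 = 1/34 = 0.029
Sun: (26 − 34)²/34 = 64/34 = 1.882
Sum = 11.06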